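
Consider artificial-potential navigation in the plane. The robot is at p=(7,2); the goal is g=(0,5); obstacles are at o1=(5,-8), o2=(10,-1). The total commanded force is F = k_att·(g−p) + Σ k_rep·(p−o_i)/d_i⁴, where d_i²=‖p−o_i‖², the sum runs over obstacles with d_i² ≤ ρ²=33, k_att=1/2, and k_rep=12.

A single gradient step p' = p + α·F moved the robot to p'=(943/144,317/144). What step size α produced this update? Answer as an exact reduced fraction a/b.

F_att = 1/2·(g−p) = 1/2·(-7,3) = (-3.5000,1.5000)
o1: d²=104 > ρ²=33 → inactive
o2: d²=18 ≤ ρ²=33; F_rep = 12·(-3,3)/18² = (-0.1111,0.1111)
F = F_att + ΣF_rep = (-3.6111,1.6111)
Δp = p'−p = (-0.4514,0.2014); α = Δx/Fx = (-65/144) / (-65/18) = 1/8
check: Δy/Fy = (29/144) / (29/18) = 1/8 ✓

α = 1/8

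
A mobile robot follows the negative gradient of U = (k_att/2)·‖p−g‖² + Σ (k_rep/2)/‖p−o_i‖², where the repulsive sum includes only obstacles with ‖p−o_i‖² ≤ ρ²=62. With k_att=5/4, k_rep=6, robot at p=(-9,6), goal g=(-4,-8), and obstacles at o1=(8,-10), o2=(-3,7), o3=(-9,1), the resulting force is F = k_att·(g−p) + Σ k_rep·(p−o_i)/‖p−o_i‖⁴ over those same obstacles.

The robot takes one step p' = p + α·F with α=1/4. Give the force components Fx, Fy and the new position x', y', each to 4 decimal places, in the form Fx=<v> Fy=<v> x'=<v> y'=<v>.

F_att = 5/4·(g−p) = 5/4·(5,-14) = (6.2500,-17.5000)
o1: d²=545 > ρ²=62 → inactive
o2: d²=37 ≤ ρ²=62; F_rep = 6·(-6,-1)/37² = (-0.0263,-0.0044)
o3: d²=25 ≤ ρ²=62; F_rep = 6·(0,5)/25² = (0.0000,0.0480)
F = F_att + ΣF_rep = (6.2237,-17.4564)
p' = p + 1/4·F = (-7.4441,1.6359)

Fx=6.2237 Fy=-17.4564 x'=-7.4441 y'=1.6359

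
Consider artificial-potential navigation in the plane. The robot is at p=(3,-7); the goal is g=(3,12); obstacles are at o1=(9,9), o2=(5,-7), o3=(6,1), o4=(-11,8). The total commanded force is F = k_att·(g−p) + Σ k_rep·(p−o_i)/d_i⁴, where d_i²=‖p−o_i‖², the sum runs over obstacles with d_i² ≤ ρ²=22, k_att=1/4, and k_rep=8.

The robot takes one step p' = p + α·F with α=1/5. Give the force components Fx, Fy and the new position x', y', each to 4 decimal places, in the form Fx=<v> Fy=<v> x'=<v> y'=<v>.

F_att = 1/4·(g−p) = 1/4·(0,19) = (0.0000,4.7500)
o1: d²=292 > ρ²=22 → inactive
o2: d²=4 ≤ ρ²=22; F_rep = 8·(-2,0)/4² = (-1.0000,0.0000)
o3: d²=73 > ρ²=22 → inactive
o4: d²=421 > ρ²=22 → inactive
F = F_att + ΣF_rep = (-1.0000,4.7500)
p' = p + 1/5·F = (2.8000,-6.0500)

Fx=-1.0000 Fy=4.7500 x'=2.8000 y'=-6.0500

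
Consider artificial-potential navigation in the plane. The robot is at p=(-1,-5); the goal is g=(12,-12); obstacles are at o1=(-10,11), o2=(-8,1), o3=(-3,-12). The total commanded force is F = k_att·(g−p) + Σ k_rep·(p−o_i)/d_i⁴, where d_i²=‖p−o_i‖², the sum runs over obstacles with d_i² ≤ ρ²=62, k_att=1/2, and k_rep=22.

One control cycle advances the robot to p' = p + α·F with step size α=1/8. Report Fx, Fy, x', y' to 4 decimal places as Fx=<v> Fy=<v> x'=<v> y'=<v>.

F_att = 1/2·(g−p) = 1/2·(13,-7) = (6.5000,-3.5000)
o1: d²=337 > ρ²=62 → inactive
o2: d²=85 > ρ²=62 → inactive
o3: d²=53 ≤ ρ²=62; F_rep = 22·(2,7)/53² = (0.0157,0.0548)
F = F_att + ΣF_rep = (6.5157,-3.4452)
p' = p + 1/8·F = (-0.1855,-5.4306)

Fx=6.5157 Fy=-3.4452 x'=-0.1855 y'=-5.4306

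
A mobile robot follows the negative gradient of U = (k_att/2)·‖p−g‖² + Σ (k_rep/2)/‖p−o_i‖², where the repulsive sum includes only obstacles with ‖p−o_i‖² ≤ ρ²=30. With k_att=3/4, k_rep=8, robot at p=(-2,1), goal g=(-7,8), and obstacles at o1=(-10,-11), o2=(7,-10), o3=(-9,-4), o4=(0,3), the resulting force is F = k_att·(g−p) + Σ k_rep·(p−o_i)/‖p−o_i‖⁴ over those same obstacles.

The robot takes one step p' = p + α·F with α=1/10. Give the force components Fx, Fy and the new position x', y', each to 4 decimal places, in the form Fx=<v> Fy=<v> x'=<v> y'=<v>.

Fx=-4.0000 Fy=5.0000 x'=-2.4000 y'=1.5000

F_att = 3/4·(g−p) = 3/4·(-5,7) = (-3.7500,5.2500)
o1: d²=208 > ρ²=30 → inactive
o2: d²=202 > ρ²=30 → inactive
o3: d²=74 > ρ²=30 → inactive
o4: d²=8 ≤ ρ²=30; F_rep = 8·(-2,-2)/8² = (-0.2500,-0.2500)
F = F_att + ΣF_rep = (-4.0000,5.0000)
p' = p + 1/10·F = (-2.4000,1.5000)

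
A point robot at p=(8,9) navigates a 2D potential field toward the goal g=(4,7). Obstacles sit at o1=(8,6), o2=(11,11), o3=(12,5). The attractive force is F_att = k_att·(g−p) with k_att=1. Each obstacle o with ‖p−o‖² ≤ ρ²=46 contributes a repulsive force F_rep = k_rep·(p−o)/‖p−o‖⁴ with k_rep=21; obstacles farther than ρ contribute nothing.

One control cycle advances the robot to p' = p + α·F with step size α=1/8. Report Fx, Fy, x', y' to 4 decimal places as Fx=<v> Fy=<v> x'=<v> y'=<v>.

Fx=-4.4548 Fy=-1.3887 x'=7.4431 y'=8.8264

F_att = 1·(g−p) = 1·(-4,-2) = (-4.0000,-2.0000)
o1: d²=9 ≤ ρ²=46; F_rep = 21·(0,3)/9² = (0.0000,0.7778)
o2: d²=13 ≤ ρ²=46; F_rep = 21·(-3,-2)/13² = (-0.3728,-0.2485)
o3: d²=32 ≤ ρ²=46; F_rep = 21·(-4,4)/32² = (-0.0820,0.0820)
F = F_att + ΣF_rep = (-4.4548,-1.3887)
p' = p + 1/8·F = (7.4431,8.8264)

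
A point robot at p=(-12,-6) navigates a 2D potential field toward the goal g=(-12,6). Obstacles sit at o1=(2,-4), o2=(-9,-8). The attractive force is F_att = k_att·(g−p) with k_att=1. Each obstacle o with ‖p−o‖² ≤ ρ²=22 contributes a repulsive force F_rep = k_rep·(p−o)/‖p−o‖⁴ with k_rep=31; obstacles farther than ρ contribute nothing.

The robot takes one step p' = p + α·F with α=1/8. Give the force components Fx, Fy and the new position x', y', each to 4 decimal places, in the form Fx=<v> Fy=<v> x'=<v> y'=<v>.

F_att = 1·(g−p) = 1·(0,12) = (0.0000,12.0000)
o1: d²=200 > ρ²=22 → inactive
o2: d²=13 ≤ ρ²=22; F_rep = 31·(-3,2)/13² = (-0.5503,0.3669)
F = F_att + ΣF_rep = (-0.5503,12.3669)
p' = p + 1/8·F = (-12.0688,-4.4541)

Fx=-0.5503 Fy=12.3669 x'=-12.0688 y'=-4.4541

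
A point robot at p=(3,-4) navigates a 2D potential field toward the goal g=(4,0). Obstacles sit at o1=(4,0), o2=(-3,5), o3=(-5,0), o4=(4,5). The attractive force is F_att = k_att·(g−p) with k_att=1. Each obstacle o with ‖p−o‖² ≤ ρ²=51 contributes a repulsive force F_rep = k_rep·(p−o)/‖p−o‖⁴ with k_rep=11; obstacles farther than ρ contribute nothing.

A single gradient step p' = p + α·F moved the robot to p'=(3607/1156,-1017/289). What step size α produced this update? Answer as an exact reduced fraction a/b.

F_att = 1·(g−p) = 1·(1,4) = (1.0000,4.0000)
o1: d²=17 ≤ ρ²=51; F_rep = 11·(-1,-4)/17² = (-0.0381,-0.1522)
o2: d²=117 > ρ²=51 → inactive
o3: d²=80 > ρ²=51 → inactive
o4: d²=82 > ρ²=51 → inactive
F = F_att + ΣF_rep = (0.9619,3.8478)
Δp = p'−p = (0.1202,0.4810); α = Δx/Fx = (139/1156) / (278/289) = 1/8
check: Δy/Fy = (139/289) / (1112/289) = 1/8 ✓

α = 1/8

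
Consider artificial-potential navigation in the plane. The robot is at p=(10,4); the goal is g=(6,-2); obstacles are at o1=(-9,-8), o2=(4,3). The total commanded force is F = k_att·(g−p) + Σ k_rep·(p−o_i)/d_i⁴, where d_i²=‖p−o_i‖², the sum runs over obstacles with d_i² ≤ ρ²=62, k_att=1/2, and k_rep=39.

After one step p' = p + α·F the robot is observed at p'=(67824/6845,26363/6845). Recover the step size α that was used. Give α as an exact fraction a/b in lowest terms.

F_att = 1/2·(g−p) = 1/2·(-4,-6) = (-2.0000,-3.0000)
o1: d²=505 > ρ²=62 → inactive
o2: d²=37 ≤ ρ²=62; F_rep = 39·(6,1)/37² = (0.1709,0.0285)
F = F_att + ΣF_rep = (-1.8291,-2.9715)
Δp = p'−p = (-0.0915,-0.1486); α = Δx/Fx = (-626/6845) / (-2504/1369) = 1/20
check: Δy/Fy = (-1017/6845) / (-4068/1369) = 1/20 ✓

α = 1/20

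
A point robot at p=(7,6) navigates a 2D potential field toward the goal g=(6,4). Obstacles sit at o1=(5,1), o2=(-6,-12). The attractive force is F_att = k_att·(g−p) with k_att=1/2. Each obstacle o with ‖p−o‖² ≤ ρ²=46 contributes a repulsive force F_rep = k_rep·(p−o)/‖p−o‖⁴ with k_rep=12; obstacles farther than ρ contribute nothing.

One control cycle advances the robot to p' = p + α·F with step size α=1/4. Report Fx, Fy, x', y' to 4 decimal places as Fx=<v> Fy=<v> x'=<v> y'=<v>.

F_att = 1/2·(g−p) = 1/2·(-1,-2) = (-0.5000,-1.0000)
o1: d²=29 ≤ ρ²=46; F_rep = 12·(2,5)/29² = (0.0285,0.0713)
o2: d²=493 > ρ²=46 → inactive
F = F_att + ΣF_rep = (-0.4715,-0.9287)
p' = p + 1/4·F = (6.8821,5.7678)

Fx=-0.4715 Fy=-0.9287 x'=6.8821 y'=5.7678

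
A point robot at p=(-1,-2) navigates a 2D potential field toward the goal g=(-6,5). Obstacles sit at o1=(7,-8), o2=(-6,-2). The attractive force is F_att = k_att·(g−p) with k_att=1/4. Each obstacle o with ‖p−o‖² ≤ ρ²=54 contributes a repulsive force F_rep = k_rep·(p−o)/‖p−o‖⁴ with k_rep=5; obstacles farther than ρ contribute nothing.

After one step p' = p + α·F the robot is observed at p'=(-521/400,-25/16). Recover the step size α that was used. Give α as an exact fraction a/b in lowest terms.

F_att = 1/4·(g−p) = 1/4·(-5,7) = (-1.2500,1.7500)
o1: d²=100 > ρ²=54 → inactive
o2: d²=25 ≤ ρ²=54; F_rep = 5·(5,0)/25² = (0.0400,0.0000)
F = F_att + ΣF_rep = (-1.2100,1.7500)
Δp = p'−p = (-0.3025,0.4375); α = Δx/Fx = (-121/400) / (-121/100) = 1/4
check: Δy/Fy = (7/16) / (7/4) = 1/4 ✓

α = 1/4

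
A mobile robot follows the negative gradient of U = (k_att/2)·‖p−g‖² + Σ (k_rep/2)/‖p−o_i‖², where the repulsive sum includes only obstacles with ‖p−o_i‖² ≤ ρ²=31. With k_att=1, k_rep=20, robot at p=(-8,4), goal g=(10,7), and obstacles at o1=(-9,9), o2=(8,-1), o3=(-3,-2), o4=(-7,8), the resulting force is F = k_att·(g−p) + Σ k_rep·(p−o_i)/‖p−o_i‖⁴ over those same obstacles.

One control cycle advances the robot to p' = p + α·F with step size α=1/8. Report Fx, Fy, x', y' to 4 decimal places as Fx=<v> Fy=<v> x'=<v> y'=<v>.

Fx=17.9604 Fy=2.5753 x'=-5.7550 y'=4.3219

F_att = 1·(g−p) = 1·(18,3) = (18.0000,3.0000)
o1: d²=26 ≤ ρ²=31; F_rep = 20·(1,-5)/26² = (0.0296,-0.1479)
o2: d²=281 > ρ²=31 → inactive
o3: d²=61 > ρ²=31 → inactive
o4: d²=17 ≤ ρ²=31; F_rep = 20·(-1,-4)/17² = (-0.0692,-0.2768)
F = F_att + ΣF_rep = (17.9604,2.5753)
p' = p + 1/8·F = (-5.7550,4.3219)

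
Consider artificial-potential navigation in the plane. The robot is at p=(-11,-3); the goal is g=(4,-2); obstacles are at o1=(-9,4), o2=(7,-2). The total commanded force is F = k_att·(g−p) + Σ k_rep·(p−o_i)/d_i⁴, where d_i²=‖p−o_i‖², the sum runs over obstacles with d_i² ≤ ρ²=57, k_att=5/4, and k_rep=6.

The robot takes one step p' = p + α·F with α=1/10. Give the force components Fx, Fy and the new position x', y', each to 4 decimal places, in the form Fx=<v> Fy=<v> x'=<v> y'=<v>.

F_att = 5/4·(g−p) = 5/4·(15,1) = (18.7500,1.2500)
o1: d²=53 ≤ ρ²=57; F_rep = 6·(-2,-7)/53² = (-0.0043,-0.0150)
o2: d²=325 > ρ²=57 → inactive
F = F_att + ΣF_rep = (18.7457,1.2350)
p' = p + 1/10·F = (-9.1254,-2.8765)

Fx=18.7457 Fy=1.2350 x'=-9.1254 y'=-2.8765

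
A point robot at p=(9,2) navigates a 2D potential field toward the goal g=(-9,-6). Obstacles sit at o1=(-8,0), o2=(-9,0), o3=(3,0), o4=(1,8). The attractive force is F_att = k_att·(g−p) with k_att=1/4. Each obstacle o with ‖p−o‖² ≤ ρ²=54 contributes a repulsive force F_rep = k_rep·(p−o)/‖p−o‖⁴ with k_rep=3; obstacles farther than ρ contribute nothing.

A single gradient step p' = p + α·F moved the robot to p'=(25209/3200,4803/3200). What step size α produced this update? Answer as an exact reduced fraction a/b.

F_att = 1/4·(g−p) = 1/4·(-18,-8) = (-4.5000,-2.0000)
o1: d²=293 > ρ²=54 → inactive
o2: d²=328 > ρ²=54 → inactive
o3: d²=40 ≤ ρ²=54; F_rep = 3·(6,2)/40² = (0.0112,0.0037)
o4: d²=100 > ρ²=54 → inactive
F = F_att + ΣF_rep = (-4.4887,-1.9963)
Δp = p'−p = (-1.1222,-0.4991); α = Δx/Fx = (-3591/3200) / (-3591/800) = 1/4
check: Δy/Fy = (-1597/3200) / (-1597/800) = 1/4 ✓

α = 1/4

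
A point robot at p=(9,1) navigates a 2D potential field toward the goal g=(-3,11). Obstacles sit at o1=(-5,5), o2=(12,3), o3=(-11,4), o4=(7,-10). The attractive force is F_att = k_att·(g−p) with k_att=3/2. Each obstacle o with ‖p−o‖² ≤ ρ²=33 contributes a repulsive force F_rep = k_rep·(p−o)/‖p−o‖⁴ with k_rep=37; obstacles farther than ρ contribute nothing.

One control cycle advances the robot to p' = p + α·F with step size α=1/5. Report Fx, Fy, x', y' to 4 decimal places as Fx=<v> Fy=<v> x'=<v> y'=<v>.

Fx=-18.6568 Fy=14.5621 x'=5.2686 y'=3.9124

F_att = 3/2·(g−p) = 3/2·(-12,10) = (-18.0000,15.0000)
o1: d²=212 > ρ²=33 → inactive
o2: d²=13 ≤ ρ²=33; F_rep = 37·(-3,-2)/13² = (-0.6568,-0.4379)
o3: d²=409 > ρ²=33 → inactive
o4: d²=125 > ρ²=33 → inactive
F = F_att + ΣF_rep = (-18.6568,14.5621)
p' = p + 1/5·F = (5.2686,3.9124)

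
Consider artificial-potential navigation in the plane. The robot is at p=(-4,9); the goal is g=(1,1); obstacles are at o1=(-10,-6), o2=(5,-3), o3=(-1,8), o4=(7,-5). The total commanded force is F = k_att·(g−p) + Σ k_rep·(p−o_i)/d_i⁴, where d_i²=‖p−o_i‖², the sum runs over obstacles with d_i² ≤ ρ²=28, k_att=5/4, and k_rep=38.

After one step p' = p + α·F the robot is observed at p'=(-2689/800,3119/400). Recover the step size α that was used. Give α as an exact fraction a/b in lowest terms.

α = 1/8

F_att = 5/4·(g−p) = 5/4·(5,-8) = (6.2500,-10.0000)
o1: d²=261 > ρ²=28 → inactive
o2: d²=225 > ρ²=28 → inactive
o3: d²=10 ≤ ρ²=28; F_rep = 38·(-3,1)/10² = (-1.1400,0.3800)
o4: d²=317 > ρ²=28 → inactive
F = F_att + ΣF_rep = (5.1100,-9.6200)
Δp = p'−p = (0.6388,-1.2025); α = Δx/Fx = (511/800) / (511/100) = 1/8
check: Δy/Fy = (-481/400) / (-481/50) = 1/8 ✓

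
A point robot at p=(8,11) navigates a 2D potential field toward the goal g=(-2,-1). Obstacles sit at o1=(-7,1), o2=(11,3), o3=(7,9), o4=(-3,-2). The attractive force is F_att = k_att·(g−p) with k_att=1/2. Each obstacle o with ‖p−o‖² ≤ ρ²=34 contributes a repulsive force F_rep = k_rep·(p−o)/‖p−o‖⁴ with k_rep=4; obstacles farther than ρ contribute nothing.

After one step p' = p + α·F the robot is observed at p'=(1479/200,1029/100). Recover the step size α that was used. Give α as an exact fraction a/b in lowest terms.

F_att = 1/2·(g−p) = 1/2·(-10,-12) = (-5.0000,-6.0000)
o1: d²=325 > ρ²=34 → inactive
o2: d²=73 > ρ²=34 → inactive
o3: d²=5 ≤ ρ²=34; F_rep = 4·(1,2)/5² = (0.1600,0.3200)
o4: d²=290 > ρ²=34 → inactive
F = F_att + ΣF_rep = (-4.8400,-5.6800)
Δp = p'−p = (-0.6050,-0.7100); α = Δx/Fx = (-121/200) / (-121/25) = 1/8
check: Δy/Fy = (-71/100) / (-142/25) = 1/8 ✓

α = 1/8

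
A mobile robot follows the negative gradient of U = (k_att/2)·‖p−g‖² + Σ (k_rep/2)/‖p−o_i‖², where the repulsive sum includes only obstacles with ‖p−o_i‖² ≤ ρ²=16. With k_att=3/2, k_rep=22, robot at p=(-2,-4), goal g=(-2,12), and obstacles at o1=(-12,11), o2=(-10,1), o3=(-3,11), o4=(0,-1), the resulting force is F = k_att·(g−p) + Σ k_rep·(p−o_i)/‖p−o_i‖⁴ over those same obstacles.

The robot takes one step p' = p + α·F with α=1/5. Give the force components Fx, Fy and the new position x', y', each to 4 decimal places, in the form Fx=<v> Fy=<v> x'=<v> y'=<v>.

Fx=-0.2604 Fy=23.6095 x'=-2.0521 y'=0.7219

F_att = 3/2·(g−p) = 3/2·(0,16) = (0.0000,24.0000)
o1: d²=325 > ρ²=16 → inactive
o2: d²=89 > ρ²=16 → inactive
o3: d²=226 > ρ²=16 → inactive
o4: d²=13 ≤ ρ²=16; F_rep = 22·(-2,-3)/13² = (-0.2604,-0.3905)
F = F_att + ΣF_rep = (-0.2604,23.6095)
p' = p + 1/5·F = (-2.0521,0.7219)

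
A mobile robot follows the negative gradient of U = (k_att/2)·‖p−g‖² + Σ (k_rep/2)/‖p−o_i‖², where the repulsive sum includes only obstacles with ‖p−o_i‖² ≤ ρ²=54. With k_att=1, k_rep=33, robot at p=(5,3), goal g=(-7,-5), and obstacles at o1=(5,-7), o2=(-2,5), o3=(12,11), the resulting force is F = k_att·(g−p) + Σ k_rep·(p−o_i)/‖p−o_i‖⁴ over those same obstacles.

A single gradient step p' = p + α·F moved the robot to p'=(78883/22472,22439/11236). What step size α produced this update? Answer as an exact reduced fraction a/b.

α = 1/8

F_att = 1·(g−p) = 1·(-12,-8) = (-12.0000,-8.0000)
o1: d²=100 > ρ²=54 → inactive
o2: d²=53 ≤ ρ²=54; F_rep = 33·(7,-2)/53² = (0.0822,-0.0235)
o3: d²=113 > ρ²=54 → inactive
F = F_att + ΣF_rep = (-11.9178,-8.0235)
Δp = p'−p = (-1.4897,-1.0029); α = Δx/Fx = (-33477/22472) / (-33477/2809) = 1/8
check: Δy/Fy = (-11269/11236) / (-22538/2809) = 1/8 ✓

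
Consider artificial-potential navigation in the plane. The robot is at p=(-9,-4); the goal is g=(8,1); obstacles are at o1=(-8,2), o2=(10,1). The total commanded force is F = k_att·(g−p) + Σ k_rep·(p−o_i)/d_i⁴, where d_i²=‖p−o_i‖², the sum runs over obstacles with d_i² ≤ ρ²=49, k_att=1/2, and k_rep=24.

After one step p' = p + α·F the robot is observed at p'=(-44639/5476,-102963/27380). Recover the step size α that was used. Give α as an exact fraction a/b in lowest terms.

α = 1/10

F_att = 1/2·(g−p) = 1/2·(17,5) = (8.5000,2.5000)
o1: d²=37 ≤ ρ²=49; F_rep = 24·(-1,-6)/37² = (-0.0175,-0.1052)
o2: d²=386 > ρ²=49 → inactive
F = F_att + ΣF_rep = (8.4825,2.3948)
Δp = p'−p = (0.8482,0.2395); α = Δx/Fx = (4645/5476) / (23225/2738) = 1/10
check: Δy/Fy = (6557/27380) / (6557/2738) = 1/10 ✓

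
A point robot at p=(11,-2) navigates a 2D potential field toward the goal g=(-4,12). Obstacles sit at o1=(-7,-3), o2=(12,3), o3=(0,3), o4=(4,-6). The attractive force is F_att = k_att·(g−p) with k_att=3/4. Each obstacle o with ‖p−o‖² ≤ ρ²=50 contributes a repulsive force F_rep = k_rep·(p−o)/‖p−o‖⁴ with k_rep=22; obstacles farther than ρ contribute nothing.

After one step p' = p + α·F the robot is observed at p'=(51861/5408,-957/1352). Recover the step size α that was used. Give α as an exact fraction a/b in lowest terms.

α = 1/8

F_att = 3/4·(g−p) = 3/4·(-15,14) = (-11.2500,10.5000)
o1: d²=325 > ρ²=50 → inactive
o2: d²=26 ≤ ρ²=50; F_rep = 22·(-1,-5)/26² = (-0.0325,-0.1627)
o3: d²=146 > ρ²=50 → inactive
o4: d²=65 > ρ²=50 → inactive
F = F_att + ΣF_rep = (-11.2825,10.3373)
Δp = p'−p = (-1.4103,1.2922); α = Δx/Fx = (-7627/5408) / (-7627/676) = 1/8
check: Δy/Fy = (1747/1352) / (1747/169) = 1/8 ✓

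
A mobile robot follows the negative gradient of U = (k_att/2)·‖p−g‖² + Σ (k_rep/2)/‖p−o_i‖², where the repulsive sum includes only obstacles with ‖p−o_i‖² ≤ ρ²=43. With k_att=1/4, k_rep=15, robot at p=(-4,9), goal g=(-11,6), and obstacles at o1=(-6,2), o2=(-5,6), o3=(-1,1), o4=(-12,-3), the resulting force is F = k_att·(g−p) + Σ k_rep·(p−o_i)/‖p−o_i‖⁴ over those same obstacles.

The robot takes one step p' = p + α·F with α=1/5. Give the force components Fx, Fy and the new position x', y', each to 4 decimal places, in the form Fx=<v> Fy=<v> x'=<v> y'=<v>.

F_att = 1/4·(g−p) = 1/4·(-7,-3) = (-1.7500,-0.7500)
o1: d²=53 > ρ²=43 → inactive
o2: d²=10 ≤ ρ²=43; F_rep = 15·(1,3)/10² = (0.1500,0.4500)
o3: d²=73 > ρ²=43 → inactive
o4: d²=208 > ρ²=43 → inactive
F = F_att + ΣF_rep = (-1.6000,-0.3000)
p' = p + 1/5·F = (-4.3200,8.9400)

Fx=-1.6000 Fy=-0.3000 x'=-4.3200 y'=8.9400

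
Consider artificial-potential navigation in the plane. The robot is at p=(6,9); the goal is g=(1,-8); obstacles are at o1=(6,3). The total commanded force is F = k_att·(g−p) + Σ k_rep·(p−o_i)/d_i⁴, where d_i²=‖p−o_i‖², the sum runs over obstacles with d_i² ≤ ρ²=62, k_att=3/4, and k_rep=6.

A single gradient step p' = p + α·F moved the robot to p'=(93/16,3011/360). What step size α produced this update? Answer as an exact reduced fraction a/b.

α = 1/20

F_att = 3/4·(g−p) = 3/4·(-5,-17) = (-3.7500,-12.7500)
o1: d²=36 ≤ ρ²=62; F_rep = 6·(0,6)/36² = (0.0000,0.0278)
F = F_att + ΣF_rep = (-3.7500,-12.7222)
Δp = p'−p = (-0.1875,-0.6361); α = Δx/Fx = (-3/16) / (-15/4) = 1/20
check: Δy/Fy = (-229/360) / (-229/18) = 1/20 ✓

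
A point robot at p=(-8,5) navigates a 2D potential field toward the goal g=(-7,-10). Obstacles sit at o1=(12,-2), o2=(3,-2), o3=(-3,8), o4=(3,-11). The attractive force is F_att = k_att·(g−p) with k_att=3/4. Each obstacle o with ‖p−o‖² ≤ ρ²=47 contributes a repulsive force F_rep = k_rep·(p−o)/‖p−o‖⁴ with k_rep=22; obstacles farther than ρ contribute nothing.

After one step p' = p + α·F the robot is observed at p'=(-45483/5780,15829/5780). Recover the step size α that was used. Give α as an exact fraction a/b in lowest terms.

α = 1/5

F_att = 3/4·(g−p) = 3/4·(1,-15) = (0.7500,-11.2500)
o1: d²=449 > ρ²=47 → inactive
o2: d²=170 > ρ²=47 → inactive
o3: d²=34 ≤ ρ²=47; F_rep = 22·(-5,-3)/34² = (-0.0952,-0.0571)
o4: d²=377 > ρ²=47 → inactive
F = F_att + ΣF_rep = (0.6548,-11.3071)
Δp = p'−p = (0.1310,-2.2614); α = Δx/Fx = (757/5780) / (757/1156) = 1/5
check: Δy/Fy = (-13071/5780) / (-13071/1156) = 1/5 ✓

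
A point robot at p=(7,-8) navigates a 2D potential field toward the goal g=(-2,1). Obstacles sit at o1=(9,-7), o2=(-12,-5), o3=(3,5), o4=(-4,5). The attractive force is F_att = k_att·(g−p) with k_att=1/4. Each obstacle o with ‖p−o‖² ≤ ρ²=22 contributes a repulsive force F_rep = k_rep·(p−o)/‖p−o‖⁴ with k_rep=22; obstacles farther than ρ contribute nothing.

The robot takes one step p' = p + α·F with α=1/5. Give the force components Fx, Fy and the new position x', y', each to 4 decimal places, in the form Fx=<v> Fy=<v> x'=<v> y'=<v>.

F_att = 1/4·(g−p) = 1/4·(-9,9) = (-2.2500,2.2500)
o1: d²=5 ≤ ρ²=22; F_rep = 22·(-2,-1)/5² = (-1.7600,-0.8800)
o2: d²=370 > ρ²=22 → inactive
o3: d²=185 > ρ²=22 → inactive
o4: d²=290 > ρ²=22 → inactive
F = F_att + ΣF_rep = (-4.0100,1.3700)
p' = p + 1/5·F = (6.1980,-7.7260)

Fx=-4.0100 Fy=1.3700 x'=6.1980 y'=-7.7260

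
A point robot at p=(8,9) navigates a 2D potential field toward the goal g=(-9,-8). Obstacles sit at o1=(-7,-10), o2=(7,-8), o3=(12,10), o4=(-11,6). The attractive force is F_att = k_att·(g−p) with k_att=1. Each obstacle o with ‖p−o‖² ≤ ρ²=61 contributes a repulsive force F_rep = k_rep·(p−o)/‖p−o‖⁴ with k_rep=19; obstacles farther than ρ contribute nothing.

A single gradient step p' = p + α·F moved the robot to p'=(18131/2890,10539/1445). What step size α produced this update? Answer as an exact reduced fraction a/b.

α = 1/10

F_att = 1·(g−p) = 1·(-17,-17) = (-17.0000,-17.0000)
o1: d²=586 > ρ²=61 → inactive
o2: d²=290 > ρ²=61 → inactive
o3: d²=17 ≤ ρ²=61; F_rep = 19·(-4,-1)/17² = (-0.2630,-0.0657)
o4: d²=370 > ρ²=61 → inactive
F = F_att + ΣF_rep = (-17.2630,-17.0657)
Δp = p'−p = (-1.7263,-1.7066); α = Δx/Fx = (-4989/2890) / (-4989/289) = 1/10
check: Δy/Fy = (-2466/1445) / (-4932/289) = 1/10 ✓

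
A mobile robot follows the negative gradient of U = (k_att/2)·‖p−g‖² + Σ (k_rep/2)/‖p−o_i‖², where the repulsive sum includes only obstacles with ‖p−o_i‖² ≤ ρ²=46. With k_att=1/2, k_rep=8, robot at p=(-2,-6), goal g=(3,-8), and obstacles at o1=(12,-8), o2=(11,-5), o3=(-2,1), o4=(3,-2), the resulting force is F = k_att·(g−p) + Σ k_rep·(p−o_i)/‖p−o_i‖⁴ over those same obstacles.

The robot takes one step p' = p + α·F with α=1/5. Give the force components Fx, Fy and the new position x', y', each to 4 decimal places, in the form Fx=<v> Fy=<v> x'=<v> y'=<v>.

F_att = 1/2·(g−p) = 1/2·(5,-2) = (2.5000,-1.0000)
o1: d²=200 > ρ²=46 → inactive
o2: d²=170 > ρ²=46 → inactive
o3: d²=49 > ρ²=46 → inactive
o4: d²=41 ≤ ρ²=46; F_rep = 8·(-5,-4)/41² = (-0.0238,-0.0190)
F = F_att + ΣF_rep = (2.4762,-1.0190)
p' = p + 1/5·F = (-1.5048,-6.2038)

Fx=2.4762 Fy=-1.0190 x'=-1.5048 y'=-6.2038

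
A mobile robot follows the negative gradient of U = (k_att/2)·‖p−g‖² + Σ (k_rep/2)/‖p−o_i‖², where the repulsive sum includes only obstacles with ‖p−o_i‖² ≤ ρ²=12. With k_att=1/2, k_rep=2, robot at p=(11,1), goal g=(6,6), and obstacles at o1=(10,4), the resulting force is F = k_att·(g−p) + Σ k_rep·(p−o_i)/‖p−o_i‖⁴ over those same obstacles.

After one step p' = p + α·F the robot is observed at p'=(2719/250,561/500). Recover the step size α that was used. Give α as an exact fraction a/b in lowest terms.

F_att = 1/2·(g−p) = 1/2·(-5,5) = (-2.5000,2.5000)
o1: d²=10 ≤ ρ²=12; F_rep = 2·(1,-3)/10² = (0.0200,-0.0600)
F = F_att + ΣF_rep = (-2.4800,2.4400)
Δp = p'−p = (-0.1240,0.1220); α = Δx/Fx = (-31/250) / (-62/25) = 1/20
check: Δy/Fy = (61/500) / (61/25) = 1/20 ✓

α = 1/20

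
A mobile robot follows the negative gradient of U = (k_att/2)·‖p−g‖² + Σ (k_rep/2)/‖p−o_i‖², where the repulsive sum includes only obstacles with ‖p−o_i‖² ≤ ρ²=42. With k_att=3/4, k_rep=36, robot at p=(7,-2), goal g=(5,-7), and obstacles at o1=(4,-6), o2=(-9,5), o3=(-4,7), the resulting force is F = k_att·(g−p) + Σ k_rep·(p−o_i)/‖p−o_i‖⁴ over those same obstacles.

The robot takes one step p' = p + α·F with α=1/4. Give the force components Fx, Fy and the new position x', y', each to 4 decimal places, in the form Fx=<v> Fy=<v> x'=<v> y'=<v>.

Fx=-1.3272 Fy=-3.5196 x'=6.6682 y'=-2.8799

F_att = 3/4·(g−p) = 3/4·(-2,-5) = (-1.5000,-3.7500)
o1: d²=25 ≤ ρ²=42; F_rep = 36·(3,4)/25² = (0.1728,0.2304)
o2: d²=305 > ρ²=42 → inactive
o3: d²=202 > ρ²=42 → inactive
F = F_att + ΣF_rep = (-1.3272,-3.5196)
p' = p + 1/4·F = (6.6682,-2.8799)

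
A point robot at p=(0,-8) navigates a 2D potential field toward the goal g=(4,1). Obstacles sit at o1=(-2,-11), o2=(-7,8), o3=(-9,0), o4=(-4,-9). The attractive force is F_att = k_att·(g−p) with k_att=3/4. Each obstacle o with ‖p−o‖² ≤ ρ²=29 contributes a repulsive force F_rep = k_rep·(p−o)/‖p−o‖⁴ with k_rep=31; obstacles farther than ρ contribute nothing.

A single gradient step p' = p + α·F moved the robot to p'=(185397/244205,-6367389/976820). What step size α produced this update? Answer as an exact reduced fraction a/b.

α = 1/5

F_att = 3/4·(g−p) = 3/4·(4,9) = (3.0000,6.7500)
o1: d²=13 ≤ ρ²=29; F_rep = 31·(2,3)/13² = (0.3669,0.5503)
o2: d²=305 > ρ²=29 → inactive
o3: d²=145 > ρ²=29 → inactive
o4: d²=17 ≤ ρ²=29; F_rep = 31·(4,1)/17² = (0.4291,0.1073)
F = F_att + ΣF_rep = (3.7959,7.4076)
Δp = p'−p = (0.7592,1.4815); α = Δx/Fx = (185397/244205) / (185397/48841) = 1/5
check: Δy/Fy = (1447171/976820) / (1447171/195364) = 1/5 ✓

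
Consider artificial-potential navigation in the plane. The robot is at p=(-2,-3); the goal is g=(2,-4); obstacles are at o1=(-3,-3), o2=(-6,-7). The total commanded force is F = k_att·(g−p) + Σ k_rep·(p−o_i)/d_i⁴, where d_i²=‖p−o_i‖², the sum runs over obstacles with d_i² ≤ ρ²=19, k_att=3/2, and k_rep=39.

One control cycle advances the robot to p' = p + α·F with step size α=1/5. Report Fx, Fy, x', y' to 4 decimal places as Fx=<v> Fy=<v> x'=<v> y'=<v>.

F_att = 3/2·(g−p) = 3/2·(4,-1) = (6.0000,-1.5000)
o1: d²=1 ≤ ρ²=19; F_rep = 39·(1,0)/1² = (39.0000,0.0000)
o2: d²=32 > ρ²=19 → inactive
F = F_att + ΣF_rep = (45.0000,-1.5000)
p' = p + 1/5·F = (7.0000,-3.3000)

Fx=45.0000 Fy=-1.5000 x'=7.0000 y'=-3.3000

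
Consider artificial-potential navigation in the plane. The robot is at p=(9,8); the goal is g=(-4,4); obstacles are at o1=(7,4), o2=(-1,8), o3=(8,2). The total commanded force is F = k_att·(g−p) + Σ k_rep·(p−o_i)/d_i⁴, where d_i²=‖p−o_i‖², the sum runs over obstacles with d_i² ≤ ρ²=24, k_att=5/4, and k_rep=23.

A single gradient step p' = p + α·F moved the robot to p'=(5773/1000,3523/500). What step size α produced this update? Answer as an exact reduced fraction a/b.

α = 1/5

F_att = 5/4·(g−p) = 5/4·(-13,-4) = (-16.2500,-5.0000)
o1: d²=20 ≤ ρ²=24; F_rep = 23·(2,4)/20² = (0.1150,0.2300)
o2: d²=100 > ρ²=24 → inactive
o3: d²=37 > ρ²=24 → inactive
F = F_att + ΣF_rep = (-16.1350,-4.7700)
Δp = p'−p = (-3.2270,-0.9540); α = Δx/Fx = (-3227/1000) / (-3227/200) = 1/5
check: Δy/Fy = (-477/500) / (-477/100) = 1/5 ✓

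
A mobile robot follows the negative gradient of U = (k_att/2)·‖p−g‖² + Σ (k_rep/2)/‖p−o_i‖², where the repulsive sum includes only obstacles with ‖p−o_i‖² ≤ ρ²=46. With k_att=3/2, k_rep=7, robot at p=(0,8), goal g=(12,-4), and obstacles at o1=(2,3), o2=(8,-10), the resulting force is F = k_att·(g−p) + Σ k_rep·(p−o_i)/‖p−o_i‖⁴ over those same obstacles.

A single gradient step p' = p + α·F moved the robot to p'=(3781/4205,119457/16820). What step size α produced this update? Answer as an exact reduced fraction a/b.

F_att = 3/2·(g−p) = 3/2·(12,-12) = (18.0000,-18.0000)
o1: d²=29 ≤ ρ²=46; F_rep = 7·(-2,5)/29² = (-0.0166,0.0416)
o2: d²=388 > ρ²=46 → inactive
F = F_att + ΣF_rep = (17.9834,-17.9584)
Δp = p'−p = (0.8992,-0.8979); α = Δx/Fx = (3781/4205) / (15124/841) = 1/20
check: Δy/Fy = (-15103/16820) / (-15103/841) = 1/20 ✓

α = 1/20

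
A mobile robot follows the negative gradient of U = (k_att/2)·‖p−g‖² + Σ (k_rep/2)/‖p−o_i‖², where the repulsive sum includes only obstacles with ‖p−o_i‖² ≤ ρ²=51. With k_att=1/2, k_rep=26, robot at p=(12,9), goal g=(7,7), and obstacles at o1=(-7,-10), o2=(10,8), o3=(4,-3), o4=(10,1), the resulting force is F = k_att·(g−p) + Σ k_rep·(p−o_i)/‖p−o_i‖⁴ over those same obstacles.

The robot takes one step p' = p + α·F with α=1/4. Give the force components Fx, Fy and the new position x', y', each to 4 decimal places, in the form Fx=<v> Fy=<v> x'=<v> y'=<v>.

Fx=-0.4200 Fy=0.0400 x'=11.8950 y'=9.0100

F_att = 1/2·(g−p) = 1/2·(-5,-2) = (-2.5000,-1.0000)
o1: d²=722 > ρ²=51 → inactive
o2: d²=5 ≤ ρ²=51; F_rep = 26·(2,1)/5² = (2.0800,1.0400)
o3: d²=208 > ρ²=51 → inactive
o4: d²=68 > ρ²=51 → inactive
F = F_att + ΣF_rep = (-0.4200,0.0400)
p' = p + 1/4·F = (11.8950,9.0100)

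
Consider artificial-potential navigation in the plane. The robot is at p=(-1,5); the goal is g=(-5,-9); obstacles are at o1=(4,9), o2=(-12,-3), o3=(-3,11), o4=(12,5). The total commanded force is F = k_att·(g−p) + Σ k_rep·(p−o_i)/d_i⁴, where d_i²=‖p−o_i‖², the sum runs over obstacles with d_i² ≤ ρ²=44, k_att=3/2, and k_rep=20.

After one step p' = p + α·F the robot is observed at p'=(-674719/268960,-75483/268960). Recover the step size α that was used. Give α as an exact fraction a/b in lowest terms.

α = 1/4

F_att = 3/2·(g−p) = 3/2·(-4,-14) = (-6.0000,-21.0000)
o1: d²=41 ≤ ρ²=44; F_rep = 20·(-5,-4)/41² = (-0.0595,-0.0476)
o2: d²=185 > ρ²=44 → inactive
o3: d²=40 ≤ ρ²=44; F_rep = 20·(2,-6)/40² = (0.0250,-0.0750)
o4: d²=169 > ρ²=44 → inactive
F = F_att + ΣF_rep = (-6.0345,-21.1226)
Δp = p'−p = (-1.5086,-5.2806); α = Δx/Fx = (-405759/268960) / (-405759/67240) = 1/4
check: Δy/Fy = (-1420283/268960) / (-1420283/67240) = 1/4 ✓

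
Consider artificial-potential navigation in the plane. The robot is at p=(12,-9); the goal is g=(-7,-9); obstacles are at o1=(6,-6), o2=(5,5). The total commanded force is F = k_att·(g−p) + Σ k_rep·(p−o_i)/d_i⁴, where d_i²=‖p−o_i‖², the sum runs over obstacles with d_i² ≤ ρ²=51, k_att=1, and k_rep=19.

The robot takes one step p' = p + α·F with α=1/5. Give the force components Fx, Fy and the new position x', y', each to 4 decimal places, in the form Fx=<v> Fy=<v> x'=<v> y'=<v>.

F_att = 1·(g−p) = 1·(-19,0) = (-19.0000,0.0000)
o1: d²=45 ≤ ρ²=51; F_rep = 19·(6,-3)/45² = (0.0563,-0.0281)
o2: d²=245 > ρ²=51 → inactive
F = F_att + ΣF_rep = (-18.9437,-0.0281)
p' = p + 1/5·F = (8.2113,-9.0056)

Fx=-18.9437 Fy=-0.0281 x'=8.2113 y'=-9.0056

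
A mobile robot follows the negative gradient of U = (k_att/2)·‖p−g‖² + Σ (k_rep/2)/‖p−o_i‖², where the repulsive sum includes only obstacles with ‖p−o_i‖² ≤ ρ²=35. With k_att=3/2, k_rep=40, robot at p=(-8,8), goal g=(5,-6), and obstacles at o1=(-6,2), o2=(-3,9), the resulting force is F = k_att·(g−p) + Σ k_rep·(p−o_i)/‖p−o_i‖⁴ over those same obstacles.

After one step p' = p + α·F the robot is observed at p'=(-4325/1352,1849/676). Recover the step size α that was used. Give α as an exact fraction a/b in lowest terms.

F_att = 3/2·(g−p) = 3/2·(13,-14) = (19.5000,-21.0000)
o1: d²=40 > ρ²=35 → inactive
o2: d²=26 ≤ ρ²=35; F_rep = 40·(-5,-1)/26² = (-0.2959,-0.0592)
F = F_att + ΣF_rep = (19.2041,-21.0592)
Δp = p'−p = (4.8010,-5.2648); α = Δx/Fx = (6491/1352) / (6491/338) = 1/4
check: Δy/Fy = (-3559/676) / (-3559/169) = 1/4 ✓

α = 1/4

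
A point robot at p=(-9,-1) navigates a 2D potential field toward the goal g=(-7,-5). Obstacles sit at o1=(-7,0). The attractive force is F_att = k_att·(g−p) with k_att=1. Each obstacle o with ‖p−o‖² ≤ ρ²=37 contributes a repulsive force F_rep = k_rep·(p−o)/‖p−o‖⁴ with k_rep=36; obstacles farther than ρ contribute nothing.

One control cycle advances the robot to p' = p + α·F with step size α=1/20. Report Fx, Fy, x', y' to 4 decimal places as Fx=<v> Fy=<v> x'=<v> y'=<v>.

F_att = 1·(g−p) = 1·(2,-4) = (2.0000,-4.0000)
o1: d²=5 ≤ ρ²=37; F_rep = 36·(-2,-1)/5² = (-2.8800,-1.4400)
F = F_att + ΣF_rep = (-0.8800,-5.4400)
p' = p + 1/20·F = (-9.0440,-1.2720)

Fx=-0.8800 Fy=-5.4400 x'=-9.0440 y'=-1.2720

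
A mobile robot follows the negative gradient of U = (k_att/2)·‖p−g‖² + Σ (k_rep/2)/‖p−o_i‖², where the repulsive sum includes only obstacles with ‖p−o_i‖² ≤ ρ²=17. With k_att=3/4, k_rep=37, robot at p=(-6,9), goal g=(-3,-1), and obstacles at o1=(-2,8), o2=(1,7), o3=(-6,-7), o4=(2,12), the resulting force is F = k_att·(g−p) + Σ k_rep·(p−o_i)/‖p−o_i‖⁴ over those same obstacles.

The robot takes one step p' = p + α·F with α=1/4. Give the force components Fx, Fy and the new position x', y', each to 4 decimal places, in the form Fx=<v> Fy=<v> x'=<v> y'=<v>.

F_att = 3/4·(g−p) = 3/4·(3,-10) = (2.2500,-7.5000)
o1: d²=17 ≤ ρ²=17; F_rep = 37·(-4,1)/17² = (-0.5121,0.1280)
o2: d²=53 > ρ²=17 → inactive
o3: d²=256 > ρ²=17 → inactive
o4: d²=73 > ρ²=17 → inactive
F = F_att + ΣF_rep = (1.7379,-7.3720)
p' = p + 1/4·F = (-5.5655,7.1570)

Fx=1.7379 Fy=-7.3720 x'=-5.5655 y'=7.1570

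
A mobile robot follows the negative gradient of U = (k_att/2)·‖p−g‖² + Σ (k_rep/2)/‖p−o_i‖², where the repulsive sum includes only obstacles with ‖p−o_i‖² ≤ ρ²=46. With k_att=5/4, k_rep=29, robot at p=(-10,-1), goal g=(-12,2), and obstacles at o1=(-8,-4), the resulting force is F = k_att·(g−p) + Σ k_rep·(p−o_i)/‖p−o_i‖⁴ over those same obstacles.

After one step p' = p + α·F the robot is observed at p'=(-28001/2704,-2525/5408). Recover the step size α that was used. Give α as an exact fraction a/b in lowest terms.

α = 1/8

F_att = 5/4·(g−p) = 5/4·(-2,3) = (-2.5000,3.7500)
o1: d²=13 ≤ ρ²=46; F_rep = 29·(-2,3)/13² = (-0.3432,0.5148)
F = F_att + ΣF_rep = (-2.8432,4.2648)
Δp = p'−p = (-0.3554,0.5331); α = Δx/Fx = (-961/2704) / (-961/338) = 1/8
check: Δy/Fy = (2883/5408) / (2883/676) = 1/8 ✓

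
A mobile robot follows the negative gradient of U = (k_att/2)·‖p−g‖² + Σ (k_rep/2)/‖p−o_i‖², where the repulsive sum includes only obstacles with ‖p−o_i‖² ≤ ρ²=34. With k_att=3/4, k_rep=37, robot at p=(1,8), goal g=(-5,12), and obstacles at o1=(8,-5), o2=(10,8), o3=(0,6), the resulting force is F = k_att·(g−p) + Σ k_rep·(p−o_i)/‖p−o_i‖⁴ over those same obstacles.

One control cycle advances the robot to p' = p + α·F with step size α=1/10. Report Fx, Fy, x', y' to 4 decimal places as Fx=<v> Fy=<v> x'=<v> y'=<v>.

F_att = 3/4·(g−p) = 3/4·(-6,4) = (-4.5000,3.0000)
o1: d²=218 > ρ²=34 → inactive
o2: d²=81 > ρ²=34 → inactive
o3: d²=5 ≤ ρ²=34; F_rep = 37·(1,2)/5² = (1.4800,2.9600)
F = F_att + ΣF_rep = (-3.0200,5.9600)
p' = p + 1/10·F = (0.6980,8.5960)

Fx=-3.0200 Fy=5.9600 x'=0.6980 y'=8.5960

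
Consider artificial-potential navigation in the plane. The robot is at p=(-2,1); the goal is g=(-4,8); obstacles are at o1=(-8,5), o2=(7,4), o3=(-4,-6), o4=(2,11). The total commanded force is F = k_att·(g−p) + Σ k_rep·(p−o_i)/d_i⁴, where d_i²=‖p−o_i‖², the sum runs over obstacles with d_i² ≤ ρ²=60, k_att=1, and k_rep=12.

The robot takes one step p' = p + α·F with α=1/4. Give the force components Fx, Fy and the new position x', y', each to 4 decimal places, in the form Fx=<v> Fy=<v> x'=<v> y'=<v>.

F_att = 1·(g−p) = 1·(-2,7) = (-2.0000,7.0000)
o1: d²=52 ≤ ρ²=60; F_rep = 12·(6,-4)/52² = (0.0266,-0.0178)
o2: d²=90 > ρ²=60 → inactive
o3: d²=53 ≤ ρ²=60; F_rep = 12·(2,7)/53² = (0.0085,0.0299)
o4: d²=116 > ρ²=60 → inactive
F = F_att + ΣF_rep = (-1.9648,7.0122)
p' = p + 1/4·F = (-2.4912,2.7530)

Fx=-1.9648 Fy=7.0122 x'=-2.4912 y'=2.7530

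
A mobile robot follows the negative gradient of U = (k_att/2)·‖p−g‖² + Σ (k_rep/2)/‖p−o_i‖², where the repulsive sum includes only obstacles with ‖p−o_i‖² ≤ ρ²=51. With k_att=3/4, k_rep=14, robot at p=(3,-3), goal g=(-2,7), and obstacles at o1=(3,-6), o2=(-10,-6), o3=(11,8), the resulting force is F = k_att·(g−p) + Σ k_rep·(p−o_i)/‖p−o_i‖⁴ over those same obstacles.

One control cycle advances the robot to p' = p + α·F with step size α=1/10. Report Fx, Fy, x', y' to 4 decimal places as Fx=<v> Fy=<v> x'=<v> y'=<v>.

F_att = 3/4·(g−p) = 3/4·(-5,10) = (-3.7500,7.5000)
o1: d²=9 ≤ ρ²=51; F_rep = 14·(0,3)/9² = (0.0000,0.5185)
o2: d²=178 > ρ²=51 → inactive
o3: d²=185 > ρ²=51 → inactive
F = F_att + ΣF_rep = (-3.7500,8.0185)
p' = p + 1/10·F = (2.6250,-2.1981)

Fx=-3.7500 Fy=8.0185 x'=2.6250 y'=-2.1981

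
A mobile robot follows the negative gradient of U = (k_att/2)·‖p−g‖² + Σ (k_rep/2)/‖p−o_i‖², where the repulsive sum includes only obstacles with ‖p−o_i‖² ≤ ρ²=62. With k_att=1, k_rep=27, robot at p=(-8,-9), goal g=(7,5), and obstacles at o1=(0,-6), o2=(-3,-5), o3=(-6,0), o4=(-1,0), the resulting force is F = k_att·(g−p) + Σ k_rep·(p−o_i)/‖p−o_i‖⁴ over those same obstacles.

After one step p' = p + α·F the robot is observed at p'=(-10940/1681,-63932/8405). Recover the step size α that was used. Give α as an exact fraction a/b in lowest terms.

F_att = 1·(g−p) = 1·(15,14) = (15.0000,14.0000)
o1: d²=73 > ρ²=62 → inactive
o2: d²=41 ≤ ρ²=62; F_rep = 27·(-5,-4)/41² = (-0.0803,-0.0642)
o3: d²=85 > ρ²=62 → inactive
o4: d²=130 > ρ²=62 → inactive
F = F_att + ΣF_rep = (14.9197,13.9358)
Δp = p'−p = (1.4920,1.3936); α = Δx/Fx = (2508/1681) / (25080/1681) = 1/10
check: Δy/Fy = (11713/8405) / (23426/1681) = 1/10 ✓

α = 1/10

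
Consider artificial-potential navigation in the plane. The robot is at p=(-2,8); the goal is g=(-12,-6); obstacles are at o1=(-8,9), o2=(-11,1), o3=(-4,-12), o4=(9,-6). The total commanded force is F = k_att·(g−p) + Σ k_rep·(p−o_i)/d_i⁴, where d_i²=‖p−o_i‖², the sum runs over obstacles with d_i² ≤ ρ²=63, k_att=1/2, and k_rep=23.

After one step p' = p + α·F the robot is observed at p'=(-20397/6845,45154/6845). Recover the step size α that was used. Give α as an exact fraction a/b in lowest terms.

α = 1/5

F_att = 1/2·(g−p) = 1/2·(-10,-14) = (-5.0000,-7.0000)
o1: d²=37 ≤ ρ²=63; F_rep = 23·(6,-1)/37² = (0.1008,-0.0168)
o2: d²=130 > ρ²=63 → inactive
o3: d²=404 > ρ²=63 → inactive
o4: d²=317 > ρ²=63 → inactive
F = F_att + ΣF_rep = (-4.8992,-7.0168)
Δp = p'−p = (-0.9798,-1.4034); α = Δx/Fx = (-6707/6845) / (-6707/1369) = 1/5
check: Δy/Fy = (-9606/6845) / (-9606/1369) = 1/5 ✓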